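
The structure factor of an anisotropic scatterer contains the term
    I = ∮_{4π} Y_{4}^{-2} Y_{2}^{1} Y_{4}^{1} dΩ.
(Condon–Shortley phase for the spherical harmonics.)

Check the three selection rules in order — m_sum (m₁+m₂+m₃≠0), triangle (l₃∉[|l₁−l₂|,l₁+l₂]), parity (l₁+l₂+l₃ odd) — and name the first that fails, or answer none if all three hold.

Σmᵢ = 0  ✓
l₃∈[|l₁−l₂|,l₁+l₂]=[2,6], have l₃=4  ✓
Σlᵢ = 10 ⇒ even  ✓

none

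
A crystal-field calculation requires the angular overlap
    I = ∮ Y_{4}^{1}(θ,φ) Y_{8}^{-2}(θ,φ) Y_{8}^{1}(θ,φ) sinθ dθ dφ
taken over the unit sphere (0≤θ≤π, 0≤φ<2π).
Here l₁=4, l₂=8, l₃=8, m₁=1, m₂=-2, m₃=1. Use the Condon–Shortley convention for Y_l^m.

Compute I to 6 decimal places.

Rules hold: Σm=0, L=20 even, 4≤8≤12.
N = 9·17·17 = 2601
Δ = 4!·4!·12!/21! = 1/185175900
Racah Σ t=0..4: t=0:+1/557383680 t=1:−1/21772800 t=2:+1/8294400 t=3:−1/21772800 t=4:+1/557383680 = 1/30965760
⇒ 3j(4 8 8; 0 0 0)² = 36/4199, sgn +1
Racah Σ t=0..3: t=0:+1/74649600 t=1:−1/14515200 t=2:+1/23224320 t=3:−1/313528320 = -7/447897600
⇒ 3j(4 8 8; 1 -2 1)² = 343/75582, sgn +1
4πI² = N·(3j₀)²·(3jₘ)² = 6174/61009
I = +1·√(0.101198/4π) = 0.08973904

0.089739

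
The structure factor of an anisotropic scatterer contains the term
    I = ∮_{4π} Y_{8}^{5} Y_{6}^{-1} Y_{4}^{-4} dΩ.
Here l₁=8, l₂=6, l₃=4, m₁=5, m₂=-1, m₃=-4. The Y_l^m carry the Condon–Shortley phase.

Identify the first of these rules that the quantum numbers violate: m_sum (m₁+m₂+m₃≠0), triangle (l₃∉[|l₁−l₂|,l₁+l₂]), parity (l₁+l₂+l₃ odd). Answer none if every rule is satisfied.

none

azimuthal sum: 5 − 1 − 4 = 0  ✓
2 ≤ 4 ≤ 14 (triangle on l)  ✓
L = 8 + 6 + 4 = 18 (even)  ✓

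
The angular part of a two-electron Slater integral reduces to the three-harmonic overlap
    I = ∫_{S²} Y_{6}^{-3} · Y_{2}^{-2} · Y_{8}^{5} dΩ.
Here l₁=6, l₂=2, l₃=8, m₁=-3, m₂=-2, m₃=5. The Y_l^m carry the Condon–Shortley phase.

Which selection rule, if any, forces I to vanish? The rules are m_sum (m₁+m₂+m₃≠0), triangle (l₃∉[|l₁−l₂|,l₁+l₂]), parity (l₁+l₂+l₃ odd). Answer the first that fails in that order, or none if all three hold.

none

azimuthal sum: -3 − 2 + 5 = 0  ✓
4 ≤ 8 ≤ 8 (triangle on l)  ✓
L = 6 + 2 + 8 = 16 (even)  ✓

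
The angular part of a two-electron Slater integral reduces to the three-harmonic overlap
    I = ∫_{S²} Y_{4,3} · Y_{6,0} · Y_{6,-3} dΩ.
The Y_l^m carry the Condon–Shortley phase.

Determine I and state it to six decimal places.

Checks pass: Σm=0; 16 even; l₃=6∈[2,10].
(2·4+1)(2·6+1)(2·6+1) = 1521
Δ: 4! 4! 8! / 17! → 1/15315300
sum: t=0:+1/829440 t=1:−1/25920 t=2:+1/9216 t=3:−1/25920 t=4:+1/829440 = 7/207360
3j²(4 6 6; 0 0 0) = Δ·Π!·Σ² = 28/2431  (sign +1)
sum: t=0:+1/207360 t=1:−1/103680 = -1/207360
3j²(4 6 6; 3 0 -3) = Δ·Π!·Σ² = 21/2431  (sign +1)
combine: 4πI² = 1521·28/2431·21/2431 = 5292/34969
take √, sign +1: I = 0.10973960

0.109740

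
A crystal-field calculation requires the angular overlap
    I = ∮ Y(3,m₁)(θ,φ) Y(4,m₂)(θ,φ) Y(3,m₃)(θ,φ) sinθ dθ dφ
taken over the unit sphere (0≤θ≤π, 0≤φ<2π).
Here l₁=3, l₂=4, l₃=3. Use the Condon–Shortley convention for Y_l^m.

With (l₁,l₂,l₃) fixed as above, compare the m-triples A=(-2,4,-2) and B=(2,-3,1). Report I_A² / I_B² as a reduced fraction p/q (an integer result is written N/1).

Shared (l₁,l₂,l₃)=(3,4,3): N and (l;000)² cancel in I_A²/I_B².
A: Δ = 4!·2!·4!/11! = 1/34650; Racah Σ t=4..4: t=4:+1/576 = 1/576; ⇒ 3j(3 4 3; -2 4 -2)² = 5/99, sgn -1
B: Δ = 4!·2!·4!/11! = 1/34650; Racah Σ t=0..1: t=0:+1/144 t=1:−1/288 = 1/288; ⇒ 3j(3 4 3; 2 -3 1)² = 1/99, sgn +1
I_A²/I_B² = (5/99)/(1/99) = 5/1

5/1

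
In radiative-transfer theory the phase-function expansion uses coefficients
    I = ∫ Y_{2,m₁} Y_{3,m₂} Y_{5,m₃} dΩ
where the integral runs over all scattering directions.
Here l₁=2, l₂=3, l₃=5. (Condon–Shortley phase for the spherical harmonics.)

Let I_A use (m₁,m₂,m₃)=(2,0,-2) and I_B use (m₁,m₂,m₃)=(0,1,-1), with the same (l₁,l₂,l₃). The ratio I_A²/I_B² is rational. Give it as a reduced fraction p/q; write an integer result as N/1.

7/18

Shared (l₁,l₂,l₃)=(2,3,5): N and (l;000)² cancel in I_A²/I_B².
A: Δ = 0!·4!·6!/11! = 1/2310; Racah Σ t=0..0: t=0:+1/864 = 1/864; ⇒ 3j(2 3 5; 2 0 -2)² = 1/66, sgn -1
B: Δ = 0!·4!·6!/11! = 1/2310; Racah Σ t=0..0: t=0:+1/192 = 1/192; ⇒ 3j(2 3 5; 0 1 -1)² = 3/77, sgn +1
I_A²/I_B² = (1/66)/(3/77) = 7/18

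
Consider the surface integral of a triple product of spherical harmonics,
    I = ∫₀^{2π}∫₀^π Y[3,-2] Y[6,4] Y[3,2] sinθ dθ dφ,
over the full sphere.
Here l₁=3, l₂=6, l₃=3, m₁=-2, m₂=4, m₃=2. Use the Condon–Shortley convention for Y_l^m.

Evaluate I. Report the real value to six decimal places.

0.000000

-2 + 4 + 2 = 4 ≠ 0: azimuthal integral kills it; I = 0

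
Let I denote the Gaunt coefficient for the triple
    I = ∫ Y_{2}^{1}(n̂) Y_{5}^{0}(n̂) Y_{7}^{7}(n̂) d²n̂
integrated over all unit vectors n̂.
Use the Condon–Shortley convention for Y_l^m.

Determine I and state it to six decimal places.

m-sum = 1 + 0 + 7 = 8 ≠ 0 ⇒ I = 0

0.000000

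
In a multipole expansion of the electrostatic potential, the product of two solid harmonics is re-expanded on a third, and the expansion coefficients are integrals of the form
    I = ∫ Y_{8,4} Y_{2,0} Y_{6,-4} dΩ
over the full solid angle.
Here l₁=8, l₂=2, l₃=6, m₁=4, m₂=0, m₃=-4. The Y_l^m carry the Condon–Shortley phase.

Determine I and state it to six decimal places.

Rules hold: Σm=0, L=16 even, 6≤6≤10.
N = 17·5·13 = 1105
Δ = 4!·12!·0!/17! = 1/30940
Racah Σ t=2..2: t=2:+1/2073600 = 1/2073600
⇒ 3j(8 2 6; 0 0 0)² = 28/1105, sgn +1
Racah Σ t=2..2: t=2:+1/29030400 = 1/29030400
⇒ 3j(8 2 6; 4 0 -4)² = 99/7735, sgn +1
4πI² = N·(3j₀)²·(3jₘ)² = 396/1105
I = +1·√(0.358371/4π) = 0.16887351

0.168874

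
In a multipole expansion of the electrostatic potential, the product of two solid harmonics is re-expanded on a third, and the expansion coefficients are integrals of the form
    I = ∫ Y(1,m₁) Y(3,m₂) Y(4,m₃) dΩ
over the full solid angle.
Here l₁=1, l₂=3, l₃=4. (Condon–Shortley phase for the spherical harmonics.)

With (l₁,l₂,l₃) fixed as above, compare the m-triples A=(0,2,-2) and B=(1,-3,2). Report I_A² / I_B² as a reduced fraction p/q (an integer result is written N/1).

12/1

Same 1,3,4: normalisation and zero-m 3j drop out of the ratio.
A: Δ: 0! 2! 6! / 9! → 1/252; sum: t=0:+1/120 = 1/120; 3j²(1 3 4; 0 2 -2) = Δ·Π!·Σ² = 1/21  (sign +1)
B: Δ: 0! 2! 6! / 9! → 1/252; sum: t=0:+1/1440 = 1/1440; 3j²(1 3 4; 1 -3 2) = Δ·Π!·Σ² = 1/252  (sign +1)
I_A²/I_B² = (1/21)/(1/252) = 12/1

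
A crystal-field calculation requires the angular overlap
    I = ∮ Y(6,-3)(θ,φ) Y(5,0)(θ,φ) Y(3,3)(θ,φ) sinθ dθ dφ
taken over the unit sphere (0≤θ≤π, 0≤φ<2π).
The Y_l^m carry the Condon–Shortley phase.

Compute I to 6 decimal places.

Checks pass: Σm=0; 14 even; l₃=3∈[1,11].
(2·6+1)(2·5+1)(2·3+1) = 1001
Δ: 8! 4! 2! / 15! → 1/675675
sum: t=3:−1/8640 t=4:+1/2304 t=5:−1/8640 = 7/34560
3j²(6 5 3; 0 0 0) = Δ·Π!·Σ² = 7/429  (sign -1)
sum: t=5:−1/34560 = -1/34560
3j²(6 5 3; -3 0 3) = Δ·Π!·Σ² = 4/143  (sign -1)
combine: 4πI² = 1001·7/429·4/143 = 196/429
take √, sign +1: I = 0.19067531

0.190675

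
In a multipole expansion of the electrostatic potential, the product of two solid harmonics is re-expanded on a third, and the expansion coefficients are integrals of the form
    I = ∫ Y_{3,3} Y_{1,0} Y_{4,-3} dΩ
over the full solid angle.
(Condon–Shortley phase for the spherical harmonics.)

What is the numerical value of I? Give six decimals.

-0.162868

Rules hold: Σm=0, L=8 even, 2≤4≤4.
N = 7·3·9 = 189
Δ = 0!·6!·2!/9! = 1/252
Racah Σ t=0..0: t=0:+1/36 = 1/36
⇒ 3j(3 1 4; 0 0 0)² = 4/63, sgn +1
Racah Σ t=0..0: t=0:+1/720 = 1/720
⇒ 3j(3 1 4; 3 0 -3)² = 1/36, sgn -1
4πI² = N·(3j₀)²·(3jₘ)² = 1/3
I = -1·√(0.333333/4π) = -0.16286750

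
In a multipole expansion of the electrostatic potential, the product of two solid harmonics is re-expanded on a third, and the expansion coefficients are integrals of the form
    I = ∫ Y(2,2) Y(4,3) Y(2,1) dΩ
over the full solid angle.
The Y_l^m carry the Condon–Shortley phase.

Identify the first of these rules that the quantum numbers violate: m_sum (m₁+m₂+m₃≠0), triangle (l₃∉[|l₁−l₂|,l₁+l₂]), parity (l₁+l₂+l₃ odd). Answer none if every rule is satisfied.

Σmᵢ = 6  ✗
l₃∈[|l₁−l₂|,l₁+l₂]=[2,6], have l₃=2
Σlᵢ = 8 ⇒ even

m_sum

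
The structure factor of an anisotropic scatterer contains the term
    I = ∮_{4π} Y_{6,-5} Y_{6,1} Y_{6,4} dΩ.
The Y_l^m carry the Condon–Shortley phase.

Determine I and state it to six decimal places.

Checks pass: Σm=0; 18 even; l₃=6∈[0,12].
(2·6+1)(2·6+1)(2·6+1) = 2197
Δ: 6! 6! 6! / 19! → 1/325909584
sum: t=0:+1/373248000 t=1:−1/1728000 t=2:+1/110592 t=3:−1/46656 t=4:+1/110592 t=5:−1/1728000 t=6:+1/373248000 = -7/1555200
3j²(6 6 6; 0 0 0) = Δ·Π!·Σ² = 400/46189  (sign -1)
sum: t=5:−1/4147200 t=6:+1/10368000 = -1/6912000
3j²(6 6 6; -5 1 4) = Δ·Π!·Σ² = 189/16796  (sign -1)
combine: 4πI² = 2197·400/46189·189/16796 = 245700/1147619
take √, sign +1: I = 0.13052653

0.130527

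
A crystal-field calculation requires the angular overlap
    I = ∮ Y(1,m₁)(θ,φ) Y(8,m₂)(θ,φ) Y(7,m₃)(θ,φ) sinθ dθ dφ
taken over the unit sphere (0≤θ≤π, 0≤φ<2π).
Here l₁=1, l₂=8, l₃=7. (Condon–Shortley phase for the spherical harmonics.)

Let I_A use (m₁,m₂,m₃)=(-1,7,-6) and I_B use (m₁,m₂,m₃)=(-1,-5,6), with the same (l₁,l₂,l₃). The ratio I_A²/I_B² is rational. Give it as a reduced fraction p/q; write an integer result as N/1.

Same 1,8,7: normalisation and zero-m 3j drop out of the ratio.
A: Δ: 2! 0! 14! / 17! → 1/2040; sum: t=2:+1/12454041600 = 1/12454041600; 3j²(1 8 7; -1 7 -6) = Δ·Π!·Σ² = 7/136  (sign -1)
B: Δ: 2! 0! 14! / 17! → 1/2040; sum: t=2:+1/12454041600 = 1/12454041600; 3j²(1 8 7; -1 -5 6) = Δ·Π!·Σ² = 1/680  (sign -1)
I_A²/I_B² = (7/136)/(1/680) = 35/1

35/1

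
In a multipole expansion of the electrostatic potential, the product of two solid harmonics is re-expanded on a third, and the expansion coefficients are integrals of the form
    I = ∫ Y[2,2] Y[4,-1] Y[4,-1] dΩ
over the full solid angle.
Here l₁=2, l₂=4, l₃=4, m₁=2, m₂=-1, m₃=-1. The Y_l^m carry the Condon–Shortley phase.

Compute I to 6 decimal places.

Rules hold: Σm=0, L=10 even, 2≤4≤6.
N = 5·9·9 = 405
Δ = 2!·2!·6!/11! = 1/13860
Racah Σ t=0..2: t=0:+1/192 t=1:−1/36 t=2:+1/192 = -5/288
⇒ 3j(2 4 4; 0 0 0)² = 20/693, sgn -1
Racah Σ t=0..0: t=0:+1/144 = 1/144
⇒ 3j(2 4 4; 2 -1 -1)² = 10/231, sgn -1
4πI² = N·(3j₀)²·(3jₘ)² = 3000/5929
I = +1·√(0.505988/4π) = 0.20066192

0.200662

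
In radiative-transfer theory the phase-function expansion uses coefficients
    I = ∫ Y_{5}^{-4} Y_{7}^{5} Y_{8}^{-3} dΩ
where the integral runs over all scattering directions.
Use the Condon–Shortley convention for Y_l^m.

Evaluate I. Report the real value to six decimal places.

-4 + 5 − 3 = -2 ≠ 0: azimuthal integral kills it; I = 0

0.000000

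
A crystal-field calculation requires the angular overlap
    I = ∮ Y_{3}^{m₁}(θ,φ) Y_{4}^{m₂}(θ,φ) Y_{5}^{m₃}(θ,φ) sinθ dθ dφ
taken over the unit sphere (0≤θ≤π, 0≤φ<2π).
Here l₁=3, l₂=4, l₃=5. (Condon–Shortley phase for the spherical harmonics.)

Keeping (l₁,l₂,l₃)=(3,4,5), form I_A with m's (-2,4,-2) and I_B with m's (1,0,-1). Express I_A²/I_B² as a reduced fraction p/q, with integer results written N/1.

Same 3,4,5: normalisation and zero-m 3j drop out of the ratio.
A: Δ: 2! 4! 6! / 13! → 1/180180; sum: t=2:+1/8640 = 1/8640; 3j²(3 4 5; -2 4 -2) = Δ·Π!·Σ² = 14/1287  (sign -1)
B: Δ: 2! 4! 6! / 13! → 1/180180; sum: t=0:+1/384 t=1:−1/216 t=2:+1/2304 = -11/6912; 3j²(3 4 5; 1 0 -1) = Δ·Π!·Σ² = 11/1638  (sign -1)
I_A²/I_B² = (14/1287)/(11/1638) = 196/121

196/121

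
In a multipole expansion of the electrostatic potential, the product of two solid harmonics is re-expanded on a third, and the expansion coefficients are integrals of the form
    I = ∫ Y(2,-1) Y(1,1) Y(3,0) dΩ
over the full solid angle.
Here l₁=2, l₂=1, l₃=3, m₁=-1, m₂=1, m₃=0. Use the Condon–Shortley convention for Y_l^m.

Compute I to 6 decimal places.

0.143048

Rules hold: Σm=0, L=6 even, 1≤3≤3.
N = 5·3·7 = 105
Δ = 0!·4!·2!/7! = 1/105
Racah Σ t=0..0: t=0:+1/4 = 1/4
⇒ 3j(2 1 3; 0 0 0)² = 3/35, sgn -1
Racah Σ t=0..0: t=0:+1/12 = 1/12
⇒ 3j(2 1 3; -1 1 0)² = 1/35, sgn -1
4πI² = N·(3j₀)²·(3jₘ)² = 9/35
I = +1·√(0.257143/4π) = 0.14304817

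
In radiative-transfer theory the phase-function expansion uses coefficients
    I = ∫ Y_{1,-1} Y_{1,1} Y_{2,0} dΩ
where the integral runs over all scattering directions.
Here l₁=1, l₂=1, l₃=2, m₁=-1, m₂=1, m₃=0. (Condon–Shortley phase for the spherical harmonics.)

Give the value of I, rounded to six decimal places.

Checks pass: Σm=0; 4 even; l₃=2∈[0,2].
(2·1+1)(2·1+1)(2·2+1) = 45
Δ: 0! 2! 2! / 5! → 1/30
sum: t=0:+1/1 = 1/1
3j²(1 1 2; 0 0 0) = Δ·Π!·Σ² = 2/15  (sign +1)
sum: t=0:+1/4 = 1/4
3j²(1 1 2; -1 1 0) = Δ·Π!·Σ² = 1/30  (sign +1)
combine: 4πI² = 45·2/15·1/30 = 1/5
take √, sign +1: I = 0.12615663

0.126157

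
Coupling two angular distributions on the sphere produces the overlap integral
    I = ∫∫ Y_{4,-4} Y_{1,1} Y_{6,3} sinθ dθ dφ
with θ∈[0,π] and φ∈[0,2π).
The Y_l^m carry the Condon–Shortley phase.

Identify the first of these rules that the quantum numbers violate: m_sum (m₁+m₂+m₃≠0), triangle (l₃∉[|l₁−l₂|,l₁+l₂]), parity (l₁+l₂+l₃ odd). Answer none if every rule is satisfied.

triangle

azimuthal sum: -4 + 1 + 3 = 0  ✓
3 ≤ 6 ≤ 5 (triangle on l)  ✗
L = 4 + 1 + 6 = 11 (odd)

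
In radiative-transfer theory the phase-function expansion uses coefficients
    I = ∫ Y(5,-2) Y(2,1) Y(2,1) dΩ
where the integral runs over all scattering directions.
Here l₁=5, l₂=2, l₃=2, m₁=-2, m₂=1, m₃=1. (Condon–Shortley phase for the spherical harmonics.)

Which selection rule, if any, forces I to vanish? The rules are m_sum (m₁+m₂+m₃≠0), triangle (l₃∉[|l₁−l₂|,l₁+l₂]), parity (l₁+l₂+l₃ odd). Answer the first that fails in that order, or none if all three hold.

Σmᵢ = 0  ✓
l₃∈[|l₁−l₂|,l₁+l₂]=[3,7], have l₃=2  ✗
Σlᵢ = 9 ⇒ odd

triangle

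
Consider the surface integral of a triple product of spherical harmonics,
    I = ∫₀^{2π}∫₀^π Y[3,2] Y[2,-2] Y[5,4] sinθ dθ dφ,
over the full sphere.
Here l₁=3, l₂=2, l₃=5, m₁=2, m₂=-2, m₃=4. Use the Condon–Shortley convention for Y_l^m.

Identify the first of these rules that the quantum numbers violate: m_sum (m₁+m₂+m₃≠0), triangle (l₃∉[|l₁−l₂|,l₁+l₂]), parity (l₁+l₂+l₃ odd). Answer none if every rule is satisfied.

azimuthal sum: 2 − 2 + 4 = 4  ✗
1 ≤ 5 ≤ 5 (triangle on l)
L = 3 + 2 + 5 = 10 (even)

m_sum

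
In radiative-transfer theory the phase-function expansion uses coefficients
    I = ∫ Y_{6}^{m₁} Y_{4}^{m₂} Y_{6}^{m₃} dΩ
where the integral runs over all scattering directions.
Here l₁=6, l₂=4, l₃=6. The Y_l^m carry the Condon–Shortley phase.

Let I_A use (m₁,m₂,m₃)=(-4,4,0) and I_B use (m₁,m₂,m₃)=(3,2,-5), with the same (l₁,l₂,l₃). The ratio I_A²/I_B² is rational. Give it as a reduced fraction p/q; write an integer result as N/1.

l's match ⇒ only the (l;m) 3-j factors differ between A and B.
A: triangle coeff Δ(6,4,6) = 1/15315300; Σ_t [4,4]: t=4:+1/829440 = 1/829440; (3j)²=35/2431 [(6 4 6; -4 4 0)], sign=+1
B: triangle coeff Δ(6,4,6) = 1/15315300; Σ_t [2,3]: t=2:+1/483840 t=3:−1/1451520 = 1/725760; (3j)²=24/1547 [(6 4 6; 3 2 -5)], sign=-1
I_A²/I_B² = (35/2431)/(24/1547) = 245/264

245/264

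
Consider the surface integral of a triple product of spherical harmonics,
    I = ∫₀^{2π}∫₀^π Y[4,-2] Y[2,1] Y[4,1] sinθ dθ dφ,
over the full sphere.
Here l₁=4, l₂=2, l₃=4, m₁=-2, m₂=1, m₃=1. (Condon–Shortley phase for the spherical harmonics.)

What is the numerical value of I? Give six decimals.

0.127700

Checks pass: Σm=0; 10 even; l₃=4∈[2,6].
(2·4+1)(2·2+1)(2·4+1) = 405
Δ: 2! 6! 2! / 11! → 1/13860
sum: t=0:+1/192 t=1:−1/36 t=2:+1/192 = -5/288
3j²(4 2 4; 0 0 0) = Δ·Π!·Σ² = 20/693  (sign -1)
sum: t=1:−1/240 t=2:+1/96 = 1/160
3j²(4 2 4; -2 1 1) = Δ·Π!·Σ² = 27/1540  (sign -1)
combine: 4πI² = 405·20/693·27/1540 = 1215/5929
take √, sign +1: I = 0.12770047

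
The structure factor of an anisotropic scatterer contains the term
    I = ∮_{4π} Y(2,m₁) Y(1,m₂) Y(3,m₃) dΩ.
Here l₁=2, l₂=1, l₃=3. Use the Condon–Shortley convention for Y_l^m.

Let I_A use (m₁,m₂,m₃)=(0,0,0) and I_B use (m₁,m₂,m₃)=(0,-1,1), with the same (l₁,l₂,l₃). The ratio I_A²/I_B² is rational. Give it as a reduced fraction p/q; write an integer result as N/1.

l's match ⇒ only the (l;m) 3-j factors differ between A and B.
A: triangle coeff Δ(2,1,3) = 1/105; Σ_t [0,0]: t=0:+1/4 = 1/4; (3j)²=3/35 [(2 1 3; 0 0 0)], sign=-1
B: triangle coeff Δ(2,1,3) = 1/105; Σ_t [0,0]: t=0:+1/8 = 1/8; (3j)²=2/35 [(2 1 3; 0 -1 1)], sign=+1
I_A²/I_B² = (3/35)/(2/35) = 3/2

3/2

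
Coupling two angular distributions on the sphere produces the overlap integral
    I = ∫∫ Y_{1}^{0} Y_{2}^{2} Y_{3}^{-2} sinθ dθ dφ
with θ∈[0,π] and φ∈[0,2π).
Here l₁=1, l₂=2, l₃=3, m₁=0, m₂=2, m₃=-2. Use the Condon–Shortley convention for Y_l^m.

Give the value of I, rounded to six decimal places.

Rules hold: Σm=0, L=6 even, 1≤3≤3.
N = 3·5·7 = 105
Δ = 0!·2!·4!/7! = 1/105
Racah Σ t=0..0: t=0:+1/4 = 1/4
⇒ 3j(1 2 3; 0 0 0)² = 3/35, sgn -1
Racah Σ t=0..0: t=0:+1/24 = 1/24
⇒ 3j(1 2 3; 0 2 -2)² = 1/21, sgn -1
4πI² = N·(3j₀)²·(3jₘ)² = 3/7
I = +1·√(0.428571/4π) = 0.18467439

0.184674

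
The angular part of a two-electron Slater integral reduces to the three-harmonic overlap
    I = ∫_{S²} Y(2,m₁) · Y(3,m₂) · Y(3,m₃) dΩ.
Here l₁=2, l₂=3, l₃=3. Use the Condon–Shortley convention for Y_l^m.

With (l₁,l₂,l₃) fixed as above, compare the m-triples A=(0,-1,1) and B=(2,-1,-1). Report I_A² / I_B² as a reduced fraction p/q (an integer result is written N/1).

l's match ⇒ only the (l;m) 3-j factors differ between A and B.
A: triangle coeff Δ(2,3,3) = 1/3780; Σ_t [0,2]: t=0:+1/16 t=1:−1/6 t=2:+1/96 = -3/32; (3j)²=3/140 [(2 3 3; 0 -1 1)], sign=-1
B: triangle coeff Δ(2,3,3) = 1/3780; Σ_t [0,0]: t=0:+1/16 = 1/16; (3j)²=2/35 [(2 3 3; 2 -1 -1)], sign=+1
I_A²/I_B² = (3/140)/(2/35) = 3/8

3/8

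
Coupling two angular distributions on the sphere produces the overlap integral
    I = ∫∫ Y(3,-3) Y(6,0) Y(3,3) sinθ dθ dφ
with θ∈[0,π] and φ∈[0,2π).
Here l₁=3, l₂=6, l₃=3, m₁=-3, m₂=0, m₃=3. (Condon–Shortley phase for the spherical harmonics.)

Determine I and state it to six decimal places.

Rules hold: Σm=0, L=12 even, 3≤3≤9.
N = 7·13·7 = 637
Δ = 6!·0!·6!/13! = 1/12012
Racah Σ t=3..3: t=3:−1/1296 = -1/1296
⇒ 3j(3 6 3; 0 0 0)² = 100/3003, sgn +1
Racah Σ t=6..6: t=6:+1/518400 = 1/518400
⇒ 3j(3 6 3; -3 0 3)² = 1/12012, sgn +1
4πI² = N·(3j₀)²·(3jₘ)² = 25/14157
I = +1·√(0.00176591/4π) = 0.01185440

0.011854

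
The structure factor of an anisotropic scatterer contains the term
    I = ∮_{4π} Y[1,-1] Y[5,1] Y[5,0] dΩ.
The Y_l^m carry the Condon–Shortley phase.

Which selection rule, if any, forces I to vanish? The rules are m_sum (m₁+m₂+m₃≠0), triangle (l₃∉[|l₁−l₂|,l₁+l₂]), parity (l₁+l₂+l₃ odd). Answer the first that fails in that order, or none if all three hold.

azimuthal sum: -1 + 1 + 0 = 0  ✓
4 ≤ 5 ≤ 6 (triangle on l)  ✓
L = 1 + 5 + 5 = 11 (odd)  ✗

parity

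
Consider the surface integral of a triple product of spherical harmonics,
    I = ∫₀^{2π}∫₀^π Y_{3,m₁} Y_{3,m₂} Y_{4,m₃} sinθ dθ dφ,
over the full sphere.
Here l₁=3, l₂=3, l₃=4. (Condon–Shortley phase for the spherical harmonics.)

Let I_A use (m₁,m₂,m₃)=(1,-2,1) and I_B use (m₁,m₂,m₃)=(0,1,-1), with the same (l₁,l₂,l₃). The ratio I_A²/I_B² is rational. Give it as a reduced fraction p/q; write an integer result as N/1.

32/15

Same 3,3,4: normalisation and zero-m 3j drop out of the ratio.
A: Δ: 2! 4! 4! / 11! → 1/34650; sum: t=0:+1/48 t=1:−1/144 = 1/72; 3j²(3 3 4; 1 -2 1) = Δ·Π!·Σ² = 16/693  (sign -1)
B: Δ: 2! 4! 4! / 11! → 1/34650; sum: t=0:+1/288 t=1:−1/24 t=2:+1/48 = -5/288; 3j²(3 3 4; 0 1 -1) = Δ·Π!·Σ² = 5/462  (sign +1)
I_A²/I_B² = (16/693)/(5/462) = 32/15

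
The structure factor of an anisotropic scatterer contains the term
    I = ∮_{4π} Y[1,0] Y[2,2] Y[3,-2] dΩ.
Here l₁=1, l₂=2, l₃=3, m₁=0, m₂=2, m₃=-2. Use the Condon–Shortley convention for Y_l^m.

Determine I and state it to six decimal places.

m-sum 0 ✓  L=6 even ✓  1≤3≤3 ✓
Π(2lᵢ+1) = 3×5×7 = 105
triangle coeff Δ(1,2,3) = 1/105
Σ_t [0,0]: t=0:+1/4 = 1/4
(3j)²=3/35 [(1 2 3; 0 0 0)], sign=-1
Σ_t [0,0]: t=0:+1/24 = 1/24
(3j)²=1/21 [(1 2 3; 0 2 -2)], sign=-1
⇒ 4πI² = 3/7
I = (+1)√(3/7/(4π)) = 0.18467439

0.184674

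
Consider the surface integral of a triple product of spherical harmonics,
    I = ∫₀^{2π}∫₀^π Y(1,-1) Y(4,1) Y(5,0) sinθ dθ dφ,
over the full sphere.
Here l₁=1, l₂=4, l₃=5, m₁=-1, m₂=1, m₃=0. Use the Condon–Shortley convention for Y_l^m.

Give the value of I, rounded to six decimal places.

0.155288

Checks pass: Σm=0; 10 even; l₃=5∈[3,5].
(2·1+1)(2·4+1)(2·5+1) = 297
Δ: 0! 2! 8! / 11! → 1/495
sum: t=0:+1/576 = 1/576
3j²(1 4 5; 0 0 0) = Δ·Π!·Σ² = 5/99  (sign -1)
sum: t=0:+1/1440 = 1/1440
3j²(1 4 5; -1 1 0) = Δ·Π!·Σ² = 2/99  (sign -1)
combine: 4πI² = 297·5/99·2/99 = 10/33
take √, sign +1: I = 0.15528807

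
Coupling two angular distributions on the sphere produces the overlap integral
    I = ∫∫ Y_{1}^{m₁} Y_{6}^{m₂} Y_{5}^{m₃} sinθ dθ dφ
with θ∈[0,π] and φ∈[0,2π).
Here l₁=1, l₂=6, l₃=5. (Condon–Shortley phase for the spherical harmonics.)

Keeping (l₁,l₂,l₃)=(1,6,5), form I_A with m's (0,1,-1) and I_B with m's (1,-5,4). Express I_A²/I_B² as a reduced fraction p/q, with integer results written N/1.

l's match ⇒ only the (l;m) 3-j factors differ between A and B.
A: triangle coeff Δ(1,6,5) = 1/858; Σ_t [1,1]: t=1:−1/17280 = -1/17280; (3j)²=35/858 [(1 6 5; 0 1 -1)], sign=-1
B: triangle coeff Δ(1,6,5) = 1/858; Σ_t [0,0]: t=0:+1/725760 = 1/725760; (3j)²=5/78 [(1 6 5; 1 -5 4)], sign=-1
I_A²/I_B² = (35/858)/(5/78) = 7/11

7/11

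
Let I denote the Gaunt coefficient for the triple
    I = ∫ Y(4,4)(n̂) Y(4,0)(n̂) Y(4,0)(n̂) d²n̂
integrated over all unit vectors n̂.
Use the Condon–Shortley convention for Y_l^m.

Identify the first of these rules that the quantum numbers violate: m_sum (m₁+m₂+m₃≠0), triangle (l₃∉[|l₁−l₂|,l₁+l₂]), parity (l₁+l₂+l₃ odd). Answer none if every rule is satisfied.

m_sum

m₁+m₂+m₃ = 4 + 0 + 0 = 4  ✗
triangle: |4−4|=0 ≤ l₃=4 ≤ 4+4=8
parity: l₁+l₂+l₃ = 12 is even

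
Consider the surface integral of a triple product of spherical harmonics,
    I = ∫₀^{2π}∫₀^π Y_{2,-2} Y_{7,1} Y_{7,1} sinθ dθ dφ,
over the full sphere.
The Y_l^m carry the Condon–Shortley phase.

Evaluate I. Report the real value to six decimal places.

0.195759

m-sum 0 ✓  L=16 even ✓  5≤7≤9 ✓
Π(2lᵢ+1) = 5×15×15 = 1125
triangle coeff Δ(2,7,7) = 1/185640
Σ_t [0,2]: t=0:+1/2419200 t=1:−1/518400 t=2:+1/2419200 = -1/907200
(3j)²=56/3315 [(2 7 7; 0 0 0)], sign=+1
Σ_t [2,2]: t=2:+1/2073600 = 1/2073600
(3j)²=28/1105 [(2 7 7; -2 1 1)], sign=+1
⇒ 4πI² = 23520/48841
I = (+1)√(23520/48841/(4π)) = 0.19575887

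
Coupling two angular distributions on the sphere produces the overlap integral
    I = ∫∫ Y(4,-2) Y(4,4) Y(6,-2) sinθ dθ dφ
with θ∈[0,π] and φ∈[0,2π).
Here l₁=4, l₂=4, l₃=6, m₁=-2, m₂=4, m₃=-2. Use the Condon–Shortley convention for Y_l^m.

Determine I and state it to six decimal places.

m-sum 0 ✓  L=14 even ✓  0≤6≤8 ✓
Π(2lᵢ+1) = 9×9×13 = 1053
triangle coeff Δ(4,4,6) = 1/1261260
Σ_t [0,2]: t=0:+1/4608 t=1:−1/1296 t=2:+1/4608 = -7/20736
(3j)²=20/1287 [(4 4 6; 0 0 0)], sign=-1
Σ_t [2,2]: t=2:+1/69120 = 1/69120
(3j)²=4/429 [(4 4 6; -2 4 -2)], sign=+1
⇒ 4πI² = 240/1573
I = (-1)√(240/1573/(4π)) = -0.11018851

-0.110189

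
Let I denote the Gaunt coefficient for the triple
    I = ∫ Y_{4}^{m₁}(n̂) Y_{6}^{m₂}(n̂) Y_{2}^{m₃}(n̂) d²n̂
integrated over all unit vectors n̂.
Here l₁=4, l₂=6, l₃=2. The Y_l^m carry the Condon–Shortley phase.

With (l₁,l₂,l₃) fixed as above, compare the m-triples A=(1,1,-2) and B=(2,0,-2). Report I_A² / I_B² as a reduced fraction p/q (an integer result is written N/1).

7/3

Shared (l₁,l₂,l₃)=(4,6,2): N and (l;000)² cancel in I_A²/I_B².
A: Δ = 8!·0!·4!/13! = 1/6435; Racah Σ t=3..3: t=3:−1/17280 = -1/17280; ⇒ 3j(4 6 2; 1 1 -2)² = 7/1287, sgn -1
B: Δ = 8!·0!·4!/13! = 1/6435; Racah Σ t=2..2: t=2:+1/34560 = 1/34560; ⇒ 3j(4 6 2; 2 0 -2)² = 1/429, sgn +1
I_A²/I_B² = (7/1287)/(1/429) = 7/3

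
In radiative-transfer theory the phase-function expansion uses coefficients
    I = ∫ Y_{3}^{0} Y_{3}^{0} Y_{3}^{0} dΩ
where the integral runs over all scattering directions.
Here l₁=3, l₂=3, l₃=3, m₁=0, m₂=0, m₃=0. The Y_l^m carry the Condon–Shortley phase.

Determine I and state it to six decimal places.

0.000000

L=9 odd ⇒ parity kills the (l;000) factor ⇒ I = 0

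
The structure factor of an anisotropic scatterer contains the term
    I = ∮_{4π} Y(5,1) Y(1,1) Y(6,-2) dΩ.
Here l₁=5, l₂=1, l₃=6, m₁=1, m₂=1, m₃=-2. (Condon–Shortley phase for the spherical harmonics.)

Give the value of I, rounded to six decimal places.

Checks pass: Σm=0; 12 even; l₃=6∈[4,6].
(2·5+1)(2·1+1)(2·6+1) = 429
Δ: 0! 10! 2! / 13! → 1/858
sum: t=0:+1/14400 = 1/14400
3j²(5 1 6; 0 0 0) = Δ·Π!·Σ² = 6/143  (sign +1)
sum: t=0:+1/34560 = 1/34560
3j²(5 1 6; 1 1 -2) = Δ·Π!·Σ² = 14/429  (sign +1)
combine: 4πI² = 429·6/143·14/429 = 84/143
take √, sign +1: I = 0.21620548

0.216205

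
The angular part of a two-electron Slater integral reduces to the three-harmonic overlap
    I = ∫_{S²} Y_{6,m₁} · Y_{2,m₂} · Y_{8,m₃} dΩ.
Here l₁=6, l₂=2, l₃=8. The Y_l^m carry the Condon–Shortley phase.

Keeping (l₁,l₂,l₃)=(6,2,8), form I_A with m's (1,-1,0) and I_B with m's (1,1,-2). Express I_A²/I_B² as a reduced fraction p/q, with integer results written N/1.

l's match ⇒ only the (l;m) 3-j factors differ between A and B.
A: triangle coeff Δ(6,2,8) = 1/30940; Σ_t [0,0]: t=0:+1/3628800 = 1/3628800; (3j)²=16/1105 [(6 2 8; 1 -1 0)], sign=+1
B: triangle coeff Δ(6,2,8) = 1/30940; Σ_t [0,0]: t=0:+1/3628800 = 1/3628800; (3j)²=36/1547 [(6 2 8; 1 1 -2)], sign=+1
I_A²/I_B² = (16/1105)/(36/1547) = 28/45

28/45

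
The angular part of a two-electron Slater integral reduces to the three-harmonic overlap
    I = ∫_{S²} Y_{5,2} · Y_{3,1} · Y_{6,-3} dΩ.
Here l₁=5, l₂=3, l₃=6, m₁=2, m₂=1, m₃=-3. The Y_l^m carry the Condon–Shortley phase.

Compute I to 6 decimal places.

-0.152880

m-sum 0 ✓  L=14 even ✓  2≤6≤8 ✓
Π(2lᵢ+1) = 11×7×13 = 1001
triangle coeff Δ(5,3,6) = 1/675675
Σ_t [0,2]: t=0:+1/8640 t=1:−1/2304 t=2:+1/8640 = -7/34560
(3j)²=7/429 [(5 3 6; 0 0 0)], sign=-1
Σ_t [0,2]: t=0:+1/34560 t=1:−1/8640 t=2:+1/40320 = -1/16128
(3j)²=18/1001 [(5 3 6; 2 1 -3)], sign=+1
⇒ 4πI² = 42/143
I = (-1)√(42/143/(4π)) = -0.15288036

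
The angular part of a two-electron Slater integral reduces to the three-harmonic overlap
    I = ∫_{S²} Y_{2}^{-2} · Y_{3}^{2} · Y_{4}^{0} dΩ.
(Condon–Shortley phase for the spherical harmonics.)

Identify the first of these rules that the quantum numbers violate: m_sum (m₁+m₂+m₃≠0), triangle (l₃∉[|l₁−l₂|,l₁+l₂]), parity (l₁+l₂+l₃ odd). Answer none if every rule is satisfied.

parity

Σmᵢ = 0  ✓
l₃∈[|l₁−l₂|,l₁+l₂]=[1,5], have l₃=4  ✓
Σlᵢ = 9 ⇒ odd  ✗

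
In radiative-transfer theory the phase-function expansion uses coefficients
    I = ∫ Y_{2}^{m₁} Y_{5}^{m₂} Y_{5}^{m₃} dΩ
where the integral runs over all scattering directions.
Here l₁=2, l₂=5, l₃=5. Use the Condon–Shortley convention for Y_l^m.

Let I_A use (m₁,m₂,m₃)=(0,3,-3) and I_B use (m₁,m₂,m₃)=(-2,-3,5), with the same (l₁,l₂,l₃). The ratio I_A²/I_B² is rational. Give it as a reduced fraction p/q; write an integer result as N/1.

1/30

Same 2,5,5: normalisation and zero-m 3j drop out of the ratio.
A: Δ: 2! 2! 8! / 13! → 1/38610; sum: t=0:+1/161280 t=1:−1/5040 t=2:+1/5760 = -1/53760; 3j²(2 5 5; 0 3 -3) = Δ·Π!·Σ² = 1/4290  (sign -1)
B: Δ: 2! 2! 8! / 13! → 1/38610; sum: t=2:+1/161280 = 1/161280; 3j²(2 5 5; -2 -3 5) = Δ·Π!·Σ² = 1/143  (sign +1)
I_A²/I_B² = (1/4290)/(1/143) = 1/30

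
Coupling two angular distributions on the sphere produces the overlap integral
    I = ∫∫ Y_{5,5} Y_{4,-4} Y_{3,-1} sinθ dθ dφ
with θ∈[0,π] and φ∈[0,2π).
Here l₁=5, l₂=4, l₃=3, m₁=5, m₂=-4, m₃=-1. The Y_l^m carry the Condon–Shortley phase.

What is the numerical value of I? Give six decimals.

Checks pass: Σm=0; 12 even; l₃=3∈[1,9].
(2·5+1)(2·4+1)(2·3+1) = 693
Δ: 6! 4! 2! / 13! → 1/180180
sum: t=2:+1/576 t=3:−1/144 t=4:+1/576 = -1/288
3j²(5 4 3; 0 0 0) = Δ·Π!·Σ² = 20/1001  (sign +1)
sum: t=0:+1/34560 = 1/34560
3j²(5 4 3; 5 -4 -1) = Δ·Π!·Σ² = 14/429  (sign +1)
combine: 4πI² = 693·20/1001·14/429 = 840/1859
take √, sign +1: I = 0.18962475

0.189625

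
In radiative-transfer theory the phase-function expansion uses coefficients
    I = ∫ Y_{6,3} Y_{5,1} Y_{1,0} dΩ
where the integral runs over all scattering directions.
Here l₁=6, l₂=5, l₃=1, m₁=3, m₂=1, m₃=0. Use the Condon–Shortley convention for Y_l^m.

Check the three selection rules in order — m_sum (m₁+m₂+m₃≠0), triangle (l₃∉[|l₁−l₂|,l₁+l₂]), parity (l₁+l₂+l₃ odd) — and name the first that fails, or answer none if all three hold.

m_sum

Σmᵢ = 4  ✗
l₃∈[|l₁−l₂|,l₁+l₂]=[1,11], have l₃=1
Σlᵢ = 12 ⇒ even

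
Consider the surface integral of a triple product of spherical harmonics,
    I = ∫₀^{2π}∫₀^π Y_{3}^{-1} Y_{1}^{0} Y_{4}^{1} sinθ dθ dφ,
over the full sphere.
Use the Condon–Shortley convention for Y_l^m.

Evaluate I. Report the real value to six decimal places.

-0.238414

Rules hold: Σm=0, L=8 even, 2≤4≤4.
N = 7·3·9 = 189
Δ = 0!·6!·2!/9! = 1/252
Racah Σ t=0..0: t=0:+1/36 = 1/36
⇒ 3j(3 1 4; 0 0 0)² = 4/63, sgn +1
Racah Σ t=0..0: t=0:+1/48 = 1/48
⇒ 3j(3 1 4; -1 0 1)² = 5/84, sgn -1
4πI² = N·(3j₀)²·(3jₘ)² = 5/7
I = -1·√(0.714286/4π) = -0.23841361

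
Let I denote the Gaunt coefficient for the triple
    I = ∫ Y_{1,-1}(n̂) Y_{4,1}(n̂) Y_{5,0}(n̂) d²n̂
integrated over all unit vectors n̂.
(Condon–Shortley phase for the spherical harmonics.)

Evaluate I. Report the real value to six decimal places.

0.155288

Rules hold: Σm=0, L=10 even, 3≤5≤5.
N = 3·9·11 = 297
Δ = 0!·2!·8!/11! = 1/495
Racah Σ t=0..0: t=0:+1/576 = 1/576
⇒ 3j(1 4 5; 0 0 0)² = 5/99, sgn -1
Racah Σ t=0..0: t=0:+1/1440 = 1/1440
⇒ 3j(1 4 5; -1 1 0)² = 2/99, sgn -1
4πI² = N·(3j₀)²·(3jₘ)² = 10/33
I = +1·√(0.30303/4π) = 0.15528807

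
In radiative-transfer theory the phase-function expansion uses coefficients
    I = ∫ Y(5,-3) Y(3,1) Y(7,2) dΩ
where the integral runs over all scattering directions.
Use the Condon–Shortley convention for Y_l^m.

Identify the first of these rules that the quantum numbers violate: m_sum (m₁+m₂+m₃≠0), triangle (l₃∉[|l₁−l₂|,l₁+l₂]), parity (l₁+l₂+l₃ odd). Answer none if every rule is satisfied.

parity

azimuthal sum: -3 + 1 + 2 = 0  ✓
2 ≤ 7 ≤ 8 (triangle on l)  ✓
L = 5 + 3 + 7 = 15 (odd)  ✗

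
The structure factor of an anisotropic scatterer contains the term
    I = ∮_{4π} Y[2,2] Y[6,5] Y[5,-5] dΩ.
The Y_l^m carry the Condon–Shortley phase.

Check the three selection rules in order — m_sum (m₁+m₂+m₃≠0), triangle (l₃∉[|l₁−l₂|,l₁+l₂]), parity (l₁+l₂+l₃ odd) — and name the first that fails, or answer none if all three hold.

azimuthal sum: 2 + 5 − 5 = 2  ✗
4 ≤ 5 ≤ 8 (triangle on l)
L = 2 + 6 + 5 = 13 (odd)

m_sum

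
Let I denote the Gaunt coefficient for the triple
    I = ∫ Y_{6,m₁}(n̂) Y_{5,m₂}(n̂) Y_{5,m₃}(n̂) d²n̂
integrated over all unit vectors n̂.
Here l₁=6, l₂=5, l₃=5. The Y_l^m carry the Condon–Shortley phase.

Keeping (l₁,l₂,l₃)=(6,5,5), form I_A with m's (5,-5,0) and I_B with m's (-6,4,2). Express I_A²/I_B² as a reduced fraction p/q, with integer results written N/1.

Shared (l₁,l₂,l₃)=(6,5,5): N and (l;000)² cancel in I_A²/I_B².
A: Δ = 6!·6!·4!/17! = 1/28588560; Racah Σ t=0..0: t=0:+1/2073600 = 1/2073600; ⇒ 3j(6 5 5; 5 -5 0)² = 15/884, sgn -1
B: Δ = 6!·6!·4!/17! = 1/28588560; Racah Σ t=6..6: t=6:+1/3110400 = 1/3110400; ⇒ 3j(6 5 5; -6 4 2)² = 21/1105, sgn -1
I_A²/I_B² = (15/884)/(21/1105) = 25/28

25/28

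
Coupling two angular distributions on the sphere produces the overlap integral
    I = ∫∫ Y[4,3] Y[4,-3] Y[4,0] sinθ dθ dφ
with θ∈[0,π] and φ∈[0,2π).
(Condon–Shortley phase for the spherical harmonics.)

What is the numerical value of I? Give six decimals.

0.159788

Rules hold: Σm=0, L=12 even, 0≤4≤8.
N = 9·9·9 = 729
Δ = 4!·4!·4!/13! = 1/450450
Racah Σ t=0..4: t=0:+1/13824 t=1:−1/216 t=2:+1/64 t=3:−1/216 t=4:+1/13824 = 5/768
⇒ 3j(4 4 4; 0 0 0)² = 18/1001, sgn +1
Racah Σ t=0..1: t=0:+1/864 t=1:−1/3456 = 1/1152
⇒ 3j(4 4 4; 3 -3 0)² = 7/286, sgn +1
4πI² = N·(3j₀)²·(3jₘ)² = 6561/20449
I = +1·√(0.320847/4π) = 0.15978796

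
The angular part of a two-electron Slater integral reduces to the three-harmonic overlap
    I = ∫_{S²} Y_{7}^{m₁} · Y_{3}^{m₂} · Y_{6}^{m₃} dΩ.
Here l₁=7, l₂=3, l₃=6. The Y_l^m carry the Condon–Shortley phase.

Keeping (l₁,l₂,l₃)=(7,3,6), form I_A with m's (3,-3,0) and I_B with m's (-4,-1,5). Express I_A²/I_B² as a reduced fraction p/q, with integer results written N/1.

Shared (l₁,l₂,l₃)=(7,3,6): N and (l;000)² cancel in I_A²/I_B².
A: Δ = 4!·10!·2!/17! = 1/2042040; Racah Σ t=0..0: t=0:+1/829440 = 1/829440; ⇒ 3j(7 3 6; 3 -3 0)² = 225/9724, sgn +1
B: Δ = 4!·10!·2!/17! = 1/2042040; Racah Σ t=1..2: t=1:−1/21772800 t=2:+1/2903040 = 13/43545600; ⇒ 3j(7 3 6; -4 -1 5)² = 143/7140, sgn -1
I_A²/I_B² = (225/9724)/(143/7140) = 23625/20449

23625/20449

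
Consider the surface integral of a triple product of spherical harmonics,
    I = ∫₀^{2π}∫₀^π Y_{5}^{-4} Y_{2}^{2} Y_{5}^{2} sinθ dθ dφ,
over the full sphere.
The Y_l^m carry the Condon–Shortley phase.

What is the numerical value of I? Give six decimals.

-0.137240

m-sum 0 ✓  L=12 even ✓  3≤5≤7 ✓
Π(2lᵢ+1) = 11×5×11 = 605
triangle coeff Δ(5,2,5) = 1/38610
Σ_t [0,2]: t=0:+1/2880 t=1:−1/576 t=2:+1/2880 = -1/960
(3j)²=10/429 [(5 2 5; 0 0 0)], sign=+1
Σ_t [2,2]: t=2:+1/20160 = 1/20160
(3j)²=12/715 [(5 2 5; -4 2 2)], sign=-1
⇒ 4πI² = 40/169
I = (-1)√(40/169/(4π)) = -0.13724032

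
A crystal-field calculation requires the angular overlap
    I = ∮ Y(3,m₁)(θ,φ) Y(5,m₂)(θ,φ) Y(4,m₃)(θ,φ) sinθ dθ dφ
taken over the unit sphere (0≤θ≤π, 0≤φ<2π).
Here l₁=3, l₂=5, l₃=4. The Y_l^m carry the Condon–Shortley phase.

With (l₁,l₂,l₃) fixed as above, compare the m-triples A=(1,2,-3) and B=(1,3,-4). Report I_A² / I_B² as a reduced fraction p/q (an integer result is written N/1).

Same 3,5,4: normalisation and zero-m 3j drop out of the ratio.
A: Δ: 4! 2! 6! / 13! → 1/180180; sum: t=1:−1/4320 t=2:+1/960 = 7/8640; 3j²(3 5 4; 1 2 -3) = Δ·Π!·Σ² = 343/12870  (sign -1)
B: Δ: 4! 2! 6! / 13! → 1/180180; sum: t=2:+1/5760 = 1/5760; 3j²(3 5 4; 1 3 -4) = Δ·Π!·Σ² = 56/2145  (sign +1)
I_A²/I_B² = (343/12870)/(56/2145) = 49/48

49/48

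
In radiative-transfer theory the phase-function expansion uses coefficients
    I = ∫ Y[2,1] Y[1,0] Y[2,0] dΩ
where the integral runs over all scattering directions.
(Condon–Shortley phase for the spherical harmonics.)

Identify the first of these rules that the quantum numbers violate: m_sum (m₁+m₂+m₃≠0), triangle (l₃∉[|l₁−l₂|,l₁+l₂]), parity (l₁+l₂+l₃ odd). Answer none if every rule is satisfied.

m_sum

m₁+m₂+m₃ = 1 + 0 + 0 = 1  ✗
triangle: |2−1|=1 ≤ l₃=2 ≤ 2+1=3
parity: l₁+l₂+l₃ = 5 is odd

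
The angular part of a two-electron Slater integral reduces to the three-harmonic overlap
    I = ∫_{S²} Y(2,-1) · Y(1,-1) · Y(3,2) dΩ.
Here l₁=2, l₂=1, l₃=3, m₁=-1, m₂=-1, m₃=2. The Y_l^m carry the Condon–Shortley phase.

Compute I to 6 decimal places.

0.261169

Rules hold: Σm=0, L=6 even, 1≤3≤3.
N = 5·3·7 = 105
Δ = 0!·4!·2!/7! = 1/105
Racah Σ t=0..0: t=0:+1/4 = 1/4
⇒ 3j(2 1 3; 0 0 0)² = 3/35, sgn -1
Racah Σ t=0..0: t=0:+1/12 = 1/12
⇒ 3j(2 1 3; -1 -1 2)² = 2/21, sgn -1
4πI² = N·(3j₀)²·(3jₘ)² = 6/7
I = +1·√(0.857143/4π) = 0.26116903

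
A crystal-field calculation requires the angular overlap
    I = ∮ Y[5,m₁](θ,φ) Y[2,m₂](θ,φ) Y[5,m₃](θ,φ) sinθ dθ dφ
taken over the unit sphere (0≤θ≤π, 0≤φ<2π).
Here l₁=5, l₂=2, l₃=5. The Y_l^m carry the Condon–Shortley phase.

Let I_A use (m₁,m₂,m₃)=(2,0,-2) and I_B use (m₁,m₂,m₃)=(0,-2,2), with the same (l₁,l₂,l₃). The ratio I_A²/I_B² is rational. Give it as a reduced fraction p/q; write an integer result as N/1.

9/35

Shared (l₁,l₂,l₃)=(5,2,5): N and (l;000)² cancel in I_A²/I_B².
A: Δ = 2!·8!·2!/13! = 1/38610; Racah Σ t=0..2: t=0:+1/2880 t=1:−1/1440 t=2:+1/20160 = -1/3360; ⇒ 3j(5 2 5; 2 0 -2)² = 6/715, sgn +1
B: Δ = 2!·8!·2!/13! = 1/38610; Racah Σ t=0..0: t=0:+1/2880 = 1/2880; ⇒ 3j(5 2 5; 0 -2 2)² = 14/429, sgn -1
I_A²/I_B² = (6/715)/(14/429) = 9/35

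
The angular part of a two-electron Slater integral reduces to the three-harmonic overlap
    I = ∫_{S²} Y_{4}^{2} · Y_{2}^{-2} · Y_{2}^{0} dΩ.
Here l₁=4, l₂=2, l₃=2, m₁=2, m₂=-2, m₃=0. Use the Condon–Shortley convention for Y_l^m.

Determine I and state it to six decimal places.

m-sum 0 ✓  L=8 even ✓  2≤2≤6 ✓
Π(2lᵢ+1) = 9×5×5 = 225
triangle coeff Δ(4,2,2) = 1/630
Σ_t [2,2]: t=2:+1/16 = 1/16
(3j)²=2/35 [(4 2 2; 0 0 0)], sign=+1
Σ_t [0,0]: t=0:+1/96 = 1/96
(3j)²=1/42 [(4 2 2; 2 -2 0)], sign=+1
⇒ 4πI² = 15/49
I = (+1)√(15/49/(4π)) = 0.15607835

0.156078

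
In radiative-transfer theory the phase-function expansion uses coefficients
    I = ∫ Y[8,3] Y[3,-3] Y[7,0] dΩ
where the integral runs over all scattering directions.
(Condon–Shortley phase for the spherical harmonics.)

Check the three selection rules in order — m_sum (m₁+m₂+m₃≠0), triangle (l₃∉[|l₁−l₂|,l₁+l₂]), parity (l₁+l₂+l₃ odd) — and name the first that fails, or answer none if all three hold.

azimuthal sum: 3 − 3 + 0 = 0  ✓
5 ≤ 7 ≤ 11 (triangle on l)  ✓
L = 8 + 3 + 7 = 18 (even)  ✓

none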